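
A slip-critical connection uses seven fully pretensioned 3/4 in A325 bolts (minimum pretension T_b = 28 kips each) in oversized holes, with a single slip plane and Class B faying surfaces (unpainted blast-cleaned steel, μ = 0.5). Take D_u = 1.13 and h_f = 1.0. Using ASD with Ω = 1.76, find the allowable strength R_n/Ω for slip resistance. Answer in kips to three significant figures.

R_n = μ · D_u · h_f · T_b · n_s · n_b = 0.5 × 1.13 × 1.0 × 28 × 1 × 7 = 110.7 kips.
Allowable strength R_n/Ω = 110.7 / 1.76 = 62.9 kips.

62.9 kips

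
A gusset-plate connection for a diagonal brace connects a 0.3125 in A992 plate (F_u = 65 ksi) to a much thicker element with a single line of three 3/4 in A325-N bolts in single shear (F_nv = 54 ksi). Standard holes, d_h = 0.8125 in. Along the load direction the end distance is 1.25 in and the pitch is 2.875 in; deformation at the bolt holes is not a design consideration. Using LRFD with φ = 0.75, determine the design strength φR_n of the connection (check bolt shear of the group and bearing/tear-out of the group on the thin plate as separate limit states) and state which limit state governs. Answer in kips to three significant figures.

53.7 kips (bolt shear governs)

Bolt shear: A_b = π·0.75²/4 = 0.4418 in²; R_n = 54 × 0.4418 × 3 × 1 = 71.57 kips → 0.75 × 71.57 = 53.7 kips.
Bearing (1.5 l_c t F_u ≤ 3.0 d t F_u): upper limit = 3.0·0.75·0.3125·65 = 45.7 kips.
  Edge l_c = 1.25 − 0.8125/2 = 0.8438 → r_n = 25.71 kips; interior l_c = 2.875 − 0.8125 = 2.062 → r_n = 45.7 kips.
  R_n,bearing = 1·25.71 + 2·45.7 = 117.1 kips → 0.75 × 117.1 = 87.8 kips.
Bolt shear governs: 53.7 kips.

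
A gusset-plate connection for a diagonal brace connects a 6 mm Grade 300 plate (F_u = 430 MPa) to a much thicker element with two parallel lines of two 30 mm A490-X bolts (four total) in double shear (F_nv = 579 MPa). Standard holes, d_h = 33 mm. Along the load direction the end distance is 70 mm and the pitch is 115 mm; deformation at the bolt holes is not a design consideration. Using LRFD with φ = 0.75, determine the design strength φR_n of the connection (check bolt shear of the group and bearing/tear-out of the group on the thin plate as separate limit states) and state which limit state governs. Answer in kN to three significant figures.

659 kN (bearing governs)

Bolt shear: A_b = π·30²/4 = 706.9 mm²; R_n = 579 × 706.9 × 4 × 2 / 1000 = 3274 kN → 0.75 × 3274 = 2460 kN.
Bearing (1.5 l_c t F_u ≤ 3.0 d t F_u): upper limit = 3.0·30·6·430 / 1000 = 232.2 kN.
  Edge l_c = 70 − 33/2 = 53.5 → r_n = 207 kN; interior l_c = 115 − 33 = 82 → r_n = 232.2 kN.
  R_n,bearing = 2·207 + 2·232.2 = 878.5 kN → 0.75 × 878.5 = 659 kN.
Bearing governs: 659 kN.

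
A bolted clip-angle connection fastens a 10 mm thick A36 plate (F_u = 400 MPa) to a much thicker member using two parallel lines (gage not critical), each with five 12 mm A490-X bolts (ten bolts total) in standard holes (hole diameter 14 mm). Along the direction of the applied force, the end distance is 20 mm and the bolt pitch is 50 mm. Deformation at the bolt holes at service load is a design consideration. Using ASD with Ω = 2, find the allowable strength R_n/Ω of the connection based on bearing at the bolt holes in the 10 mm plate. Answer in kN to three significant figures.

523 kN

Per bolt r_n = 1.2 l_c t F_u ≤ 2.4 d t F_u; upper limit = 2.4 × 12 × 10 × 400 / 1000 = 115.2 kN.
Edge bolt: l_c = 20 − 14/2 = 13 mm → 1.2 × 13 × 10 × 400 / 1000 = 62.4 → r_n = 62.4 kN.
Interior bolts: l_c = 50 − 14 = 36 mm → 1.2 × 36 × 10 × 400 / 1000 = 172.8 → r_n = 115.2 kN.
R_n = 2 × 62.4 + 8 × 115.2 = 1046 kN.
Allowable strength R_n/Ω = 1046 / 2 = 523 kN.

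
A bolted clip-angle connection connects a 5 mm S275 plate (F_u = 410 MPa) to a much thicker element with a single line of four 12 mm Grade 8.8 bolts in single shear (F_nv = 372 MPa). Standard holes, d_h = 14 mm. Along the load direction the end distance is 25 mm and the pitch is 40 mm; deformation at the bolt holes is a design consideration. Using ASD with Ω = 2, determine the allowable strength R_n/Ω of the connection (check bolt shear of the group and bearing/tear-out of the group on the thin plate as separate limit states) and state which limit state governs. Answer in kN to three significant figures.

Bolt shear: A_b = π·12²/4 = 113.1 mm²; R_n = 372 × 113.1 × 4 × 1 / 1000 = 168.3 kN → 168.3 / 2 = 84.1 kN.
Bearing (1.2 l_c t F_u ≤ 2.4 d t F_u): upper limit = 2.4·12·5·410 / 1000 = 59.04 kN.
  Edge l_c = 25 − 14/2 = 18 → r_n = 44.28 kN; interior l_c = 40 − 14 = 26 → r_n = 59.04 kN.
  R_n,bearing = 1·44.28 + 3·59.04 = 221.4 kN → 221.4 / 2 = 111 kN.
Bolt shear governs: 84.1 kN.

84.1 kN (bolt shear governs)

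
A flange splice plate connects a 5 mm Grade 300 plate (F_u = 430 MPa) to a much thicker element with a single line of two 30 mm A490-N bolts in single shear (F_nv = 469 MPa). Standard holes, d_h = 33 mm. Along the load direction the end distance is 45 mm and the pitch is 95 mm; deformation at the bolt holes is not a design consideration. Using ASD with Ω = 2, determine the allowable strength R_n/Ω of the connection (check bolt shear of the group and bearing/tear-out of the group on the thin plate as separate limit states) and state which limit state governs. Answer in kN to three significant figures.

143 kN (bearing governs)

Bolt shear: A_b = π·30²/4 = 706.9 mm²; R_n = 469 × 706.9 × 2 × 1 / 1000 = 663 kN → 663 / 2 = 332 kN.
Bearing (1.5 l_c t F_u ≤ 3.0 d t F_u): upper limit = 3.0·30·5·430 / 1000 = 193.5 kN.
  Edge l_c = 45 − 33/2 = 28.5 → r_n = 91.91 kN; interior l_c = 95 − 33 = 62 → r_n = 193.5 kN.
  R_n,bearing = 1·91.91 + 1·193.5 = 285.4 kN → 285.4 / 2 = 143 kN.
Bearing governs: 143 kN.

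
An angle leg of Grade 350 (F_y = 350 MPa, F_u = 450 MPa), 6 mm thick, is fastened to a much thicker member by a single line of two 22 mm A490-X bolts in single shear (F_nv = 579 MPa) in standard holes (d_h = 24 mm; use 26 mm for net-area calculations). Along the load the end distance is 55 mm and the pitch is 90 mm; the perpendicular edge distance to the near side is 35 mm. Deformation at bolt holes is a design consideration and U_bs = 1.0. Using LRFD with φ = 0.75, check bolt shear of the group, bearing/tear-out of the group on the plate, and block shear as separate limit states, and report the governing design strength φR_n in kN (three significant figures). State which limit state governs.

Bolt shear: A_b = π·22²/4 = 380.1 mm²; R_n = 579 × 380.1 × 2 × 1 / 1000 = 440.2 kN → 0.75 × 440.2 = 330 kN.
Bearing: edge l_c = 43, r_n = 139.3 kN; interior l_c = 66, r_n = 142.6 kN; R_n = 139.3 + 1·142.6 = 281.9 kN → 211 kN.
Block shear: A_gv = 870, A_nv = 636, A_nt = 132 mm²; R_n = min(0.6F_uA_nv, 0.6F_yA_gv) + U_bs·F_u·A_nt = 231.1 kN → 173 kN.
Block shear governs: 173 kN.

173 kN (block shear governs)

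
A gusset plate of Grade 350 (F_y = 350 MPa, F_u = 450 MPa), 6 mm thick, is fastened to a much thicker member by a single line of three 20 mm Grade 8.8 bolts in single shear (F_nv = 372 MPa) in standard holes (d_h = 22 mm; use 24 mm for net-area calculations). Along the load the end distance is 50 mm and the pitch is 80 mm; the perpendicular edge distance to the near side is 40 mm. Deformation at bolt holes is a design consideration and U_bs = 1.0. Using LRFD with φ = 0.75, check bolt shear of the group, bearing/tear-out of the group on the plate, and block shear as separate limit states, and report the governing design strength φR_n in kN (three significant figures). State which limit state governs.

239 kN (block shear governs)

Bolt shear: A_b = π·20²/4 = 314.2 mm²; R_n = 372 × 314.2 × 3 × 1 / 1000 = 350.6 kN → 0.75 × 350.6 = 263 kN.
Bearing: edge l_c = 39, r_n = 126.4 kN; interior l_c = 58, r_n = 129.6 kN; R_n = 126.4 + 2·129.6 = 385.6 kN → 289 kN.
Block shear: A_gv = 1260, A_nv = 900, A_nt = 168 mm²; R_n = min(0.6F_uA_nv, 0.6F_yA_gv) + U_bs·F_u·A_nt = 318.6 kN → 239 kN.
Block shear governs: 239 kN.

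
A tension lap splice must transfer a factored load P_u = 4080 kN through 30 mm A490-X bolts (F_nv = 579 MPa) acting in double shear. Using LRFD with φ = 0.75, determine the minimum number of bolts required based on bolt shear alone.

A_b = π·30²/4 = 706.9 mm².
Per-bolt design strength φR_n = 0.75 × 579 × 706.9 × 2 / 1000 = 613.9 kN.
n ≥ 4080 / 613.9 = 6.646 → use 7 bolts.

7 bolts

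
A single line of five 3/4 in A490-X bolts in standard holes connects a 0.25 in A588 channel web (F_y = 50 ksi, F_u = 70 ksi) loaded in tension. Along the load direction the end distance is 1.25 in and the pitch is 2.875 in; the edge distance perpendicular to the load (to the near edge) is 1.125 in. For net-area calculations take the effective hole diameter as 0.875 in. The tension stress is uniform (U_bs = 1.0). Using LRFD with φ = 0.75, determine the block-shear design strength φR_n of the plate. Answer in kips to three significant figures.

Shear plane L_v = 1.25 + 4·2.875 = 12.75 in; A_gv = 12.75 × 0.25 = 3.188 in².
A_nv = (12.75 − 4.5·0.875) × 0.25 = 2.203 in².
A_nt = (1.125 − 0.5·0.875) × 0.25 = 0.1719 in².
0.6 F_u A_nv = 92.53 kips; 0.6 F_y A_gv = 95.62 kips → shear rupture governs the shear term.
R_n = 92.53 + 1.0 × 70 × 0.1719 = 104.6 kips.
Design strength φR_n = 0.75 × 104.6 = 78.4 kips.

78.4 kips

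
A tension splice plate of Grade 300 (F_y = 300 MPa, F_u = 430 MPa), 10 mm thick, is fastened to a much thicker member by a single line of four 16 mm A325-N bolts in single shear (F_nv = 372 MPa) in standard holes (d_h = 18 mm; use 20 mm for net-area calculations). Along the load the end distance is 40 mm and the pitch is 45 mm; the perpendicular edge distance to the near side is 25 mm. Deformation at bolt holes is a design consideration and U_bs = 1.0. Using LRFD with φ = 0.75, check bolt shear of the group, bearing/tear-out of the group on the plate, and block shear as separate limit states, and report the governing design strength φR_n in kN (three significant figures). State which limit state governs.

Bolt shear: A_b = π·16²/4 = 201.1 mm²; R_n = 372 × 201.1 × 4 × 1 / 1000 = 299.2 kN → 0.75 × 299.2 = 224 kN.
Bearing: edge l_c = 31, r_n = 160 kN; interior l_c = 27, r_n = 139.3 kN; R_n = 160 + 3·139.3 = 577.9 kN → 433 kN.
Block shear: A_gv = 1750, A_nv = 1050, A_nt = 150 mm²; R_n = min(0.6F_uA_nv, 0.6F_yA_gv) + U_bs·F_u·A_nt = 335.4 kN → 252 kN.
Bolt shear governs: 224 kN.

224 kN (bolt shear governs)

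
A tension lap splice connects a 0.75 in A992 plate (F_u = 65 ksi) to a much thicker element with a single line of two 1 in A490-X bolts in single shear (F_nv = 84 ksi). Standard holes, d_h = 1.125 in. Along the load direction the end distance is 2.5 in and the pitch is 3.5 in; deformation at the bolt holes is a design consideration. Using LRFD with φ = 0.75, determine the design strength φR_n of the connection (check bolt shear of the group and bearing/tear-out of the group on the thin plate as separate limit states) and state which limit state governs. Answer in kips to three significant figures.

99 kips (bolt shear governs)

Bolt shear: A_b = π·1²/4 = 0.7854 in²; R_n = 84 × 0.7854 × 2 × 1 = 131.9 kips → 0.75 × 131.9 = 99 kips.
Bearing (1.2 l_c t F_u ≤ 2.4 d t F_u): upper limit = 2.4·1·0.75·65 = 117 kips.
  Edge l_c = 2.5 − 1.125/2 = 1.938 → r_n = 113.3 kips; interior l_c = 3.5 − 1.125 = 2.375 → r_n = 117 kips.
  R_n,bearing = 1·113.3 + 1·117 = 230.3 kips → 0.75 × 230.3 = 173 kips.
Bolt shear governs: 99 kips.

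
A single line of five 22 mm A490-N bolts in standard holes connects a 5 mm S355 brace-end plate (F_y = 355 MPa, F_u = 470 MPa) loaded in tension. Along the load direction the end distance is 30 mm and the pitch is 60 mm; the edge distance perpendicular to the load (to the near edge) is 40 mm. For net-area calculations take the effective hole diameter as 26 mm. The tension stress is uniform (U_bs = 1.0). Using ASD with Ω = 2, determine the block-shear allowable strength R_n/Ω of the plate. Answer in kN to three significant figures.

Shear plane L_v = 30 + 4·60 = 270 mm; A_gv = 270 × 5 = 1350 mm².
A_nv = (270 − 4.5·26) × 5 = 765 mm².
A_nt = (40 − 0.5·26) × 5 = 135 mm².
0.6 F_u A_nv = 215.7 kN; 0.6 F_y A_gv = 287.6 kN → shear rupture governs the shear term.
R_n = 215.7 + 1.0 × 470 × 135 / 1000 = 279.2 kN.
Allowable strength R_n/Ω = 279.2 / 2 = 140 kN.

140 kN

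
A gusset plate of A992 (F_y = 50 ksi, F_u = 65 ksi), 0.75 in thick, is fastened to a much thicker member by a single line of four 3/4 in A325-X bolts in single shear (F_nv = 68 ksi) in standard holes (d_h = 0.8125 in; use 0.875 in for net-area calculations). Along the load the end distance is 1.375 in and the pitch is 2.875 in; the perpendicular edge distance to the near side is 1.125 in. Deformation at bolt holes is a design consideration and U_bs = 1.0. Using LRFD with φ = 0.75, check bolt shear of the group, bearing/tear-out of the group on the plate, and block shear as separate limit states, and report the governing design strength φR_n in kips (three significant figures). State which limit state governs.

90.1 kips (bolt shear governs)

Bolt shear: A_b = π·0.75²/4 = 0.4418 in²; R_n = 68 × 0.4418 × 4 × 1 = 120.2 kips → 0.75 × 120.2 = 90.1 kips.
Bearing: edge l_c = 0.9688, r_n = 56.67 kips; interior l_c = 2.062, r_n = 87.75 kips; R_n = 56.67 + 3·87.75 = 319.9 kips → 240 kips.
Block shear: A_gv = 7.5, A_nv = 5.203, A_nt = 0.5156 in²; R_n = min(0.6F_uA_nv, 0.6F_yA_gv) + U_bs·F_u·A_nt = 236.4 kips → 177 kips.
Bolt shear governs: 90.1 kips.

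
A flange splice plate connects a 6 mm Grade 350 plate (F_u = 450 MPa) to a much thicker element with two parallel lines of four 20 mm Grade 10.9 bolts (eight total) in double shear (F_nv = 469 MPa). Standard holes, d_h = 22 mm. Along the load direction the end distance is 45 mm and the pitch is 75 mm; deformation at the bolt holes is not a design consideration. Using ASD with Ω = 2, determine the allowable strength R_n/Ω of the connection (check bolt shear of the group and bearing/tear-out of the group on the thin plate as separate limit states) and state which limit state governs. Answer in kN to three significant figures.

624 kN (bearing governs)

Bolt shear: A_b = π·20²/4 = 314.2 mm²; R_n = 469 × 314.2 × 8 × 2 / 1000 = 2357 kN → 2357 / 2 = 1180 kN.
Bearing (1.5 l_c t F_u ≤ 3.0 d t F_u): upper limit = 3.0·20·6·450 / 1000 = 162 kN.
  Edge l_c = 45 − 22/2 = 34 → r_n = 137.7 kN; interior l_c = 75 − 22 = 53 → r_n = 162 kN.
  R_n,bearing = 2·137.7 + 6·162 = 1247 kN → 1247 / 2 = 624 kN.
Bearing governs: 624 kN.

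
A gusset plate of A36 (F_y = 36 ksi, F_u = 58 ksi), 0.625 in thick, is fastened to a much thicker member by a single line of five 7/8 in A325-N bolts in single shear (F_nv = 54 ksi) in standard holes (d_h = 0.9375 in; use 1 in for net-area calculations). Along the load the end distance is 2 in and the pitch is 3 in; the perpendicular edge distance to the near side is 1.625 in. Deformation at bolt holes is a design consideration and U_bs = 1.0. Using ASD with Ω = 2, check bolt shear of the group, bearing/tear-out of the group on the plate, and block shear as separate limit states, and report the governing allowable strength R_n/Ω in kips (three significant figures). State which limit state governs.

Bolt shear: A_b = π·0.875²/4 = 0.6013 in²; R_n = 54 × 0.6013 × 5 × 1 = 162.4 kips → 162.4 / 2 = 81.2 kips.
Bearing: edge l_c = 1.531, r_n = 66.61 kips; interior l_c = 2.062, r_n = 76.12 kips; R_n = 66.61 + 4·76.12 = 371.1 kips → 186 kips.
Block shear: A_gv = 8.75, A_nv = 5.938, A_nt = 0.7031 in²; R_n = min(0.6F_uA_nv, 0.6F_yA_gv) + U_bs·F_u·A_nt = 229.8 kips → 115 kips.
Bolt shear governs: 81.2 kips.

81.2 kips (bolt shear governs)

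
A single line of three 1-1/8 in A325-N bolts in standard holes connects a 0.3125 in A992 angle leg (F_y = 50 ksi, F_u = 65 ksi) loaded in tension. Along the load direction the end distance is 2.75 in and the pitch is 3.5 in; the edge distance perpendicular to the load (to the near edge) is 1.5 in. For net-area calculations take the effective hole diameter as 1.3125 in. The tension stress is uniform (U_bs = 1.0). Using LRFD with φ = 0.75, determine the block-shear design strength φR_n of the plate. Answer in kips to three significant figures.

Shear plane L_v = 2.75 + 2·3.5 = 9.75 in; A_gv = 9.75 × 0.3125 = 3.047 in².
A_nv = (9.75 − 2.5·1.3125) × 0.3125 = 2.021 in².
A_nt = (1.5 − 0.5·1.3125) × 0.3125 = 0.2637 in².
0.6 F_u A_nv = 78.84 kips; 0.6 F_y A_gv = 91.41 kips → shear rupture governs the shear term.
R_n = 78.84 + 1.0 × 65 × 0.2637 = 95.98 kips.
Design strength φR_n = 0.75 × 95.98 = 72 kips.

72 kips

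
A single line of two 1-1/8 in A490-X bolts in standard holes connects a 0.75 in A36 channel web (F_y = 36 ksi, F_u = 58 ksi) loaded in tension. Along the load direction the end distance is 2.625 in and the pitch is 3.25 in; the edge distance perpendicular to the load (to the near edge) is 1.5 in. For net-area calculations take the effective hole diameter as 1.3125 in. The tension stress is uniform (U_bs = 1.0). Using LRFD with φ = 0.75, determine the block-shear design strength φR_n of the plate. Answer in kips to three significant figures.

98.9 kips

Shear plane L_v = 2.625 + 1·3.25 = 5.875 in; A_gv = 5.875 × 0.75 = 4.406 in².
A_nv = (5.875 − 1.5·1.3125) × 0.75 = 2.93 in².
A_nt = (1.5 − 0.5·1.3125) × 0.75 = 0.6328 in².
0.6 F_u A_nv = 102 kips; 0.6 F_y A_gv = 95.17 kips → shear yielding governs the shear term.
R_n = 95.17 + 1.0 × 58 × 0.6328 = 131.9 kips.
Design strength φR_n = 0.75 × 131.9 = 98.9 kips.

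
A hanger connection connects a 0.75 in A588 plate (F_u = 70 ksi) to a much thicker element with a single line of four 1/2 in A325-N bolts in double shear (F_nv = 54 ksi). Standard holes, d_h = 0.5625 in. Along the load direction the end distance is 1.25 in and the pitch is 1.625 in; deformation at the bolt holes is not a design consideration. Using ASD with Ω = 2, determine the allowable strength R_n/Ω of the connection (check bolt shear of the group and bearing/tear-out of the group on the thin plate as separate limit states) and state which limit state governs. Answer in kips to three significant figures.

42.4 kips (bolt shear governs)

Bolt shear: A_b = π·0.5²/4 = 0.1963 in²; R_n = 54 × 0.1963 × 4 × 2 = 84.82 kips → 84.82 / 2 = 42.4 kips.
Bearing (1.5 l_c t F_u ≤ 3.0 d t F_u): upper limit = 3.0·0.5·0.75·70 = 78.75 kips.
  Edge l_c = 1.25 − 0.5625/2 = 0.9688 → r_n = 76.29 kips; interior l_c = 1.625 − 0.5625 = 1.062 → r_n = 78.75 kips.
  R_n,bearing = 1·76.29 + 3·78.75 = 312.5 kips → 312.5 / 2 = 156 kips.
Bolt shear governs: 42.4 kips.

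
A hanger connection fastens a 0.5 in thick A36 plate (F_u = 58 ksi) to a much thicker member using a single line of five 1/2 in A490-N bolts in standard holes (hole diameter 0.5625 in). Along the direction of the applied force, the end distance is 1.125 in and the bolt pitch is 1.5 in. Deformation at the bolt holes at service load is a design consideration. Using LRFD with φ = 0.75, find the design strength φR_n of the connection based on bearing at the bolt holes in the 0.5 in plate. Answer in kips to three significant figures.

120 kips

Per bolt r_n = 1.2 l_c t F_u ≤ 2.4 d t F_u; upper limit = 2.4 × 0.5 × 0.5 × 58 = 34.8 kips.
Edge bolt: l_c = 1.125 − 0.5625/2 = 0.8438 in → 1.2 × 0.8438 × 0.5 × 58 = 29.36 → r_n = 29.36 kips.
Interior bolts: l_c = 1.5 − 0.5625 = 0.9375 in → 1.2 × 0.9375 × 0.5 × 58 = 32.62 → r_n = 32.62 kips.
R_n = 1 × 29.36 + 4 × 32.62 = 159.9 kips.
Design strength φR_n = 0.75 × 159.9 = 120 kips.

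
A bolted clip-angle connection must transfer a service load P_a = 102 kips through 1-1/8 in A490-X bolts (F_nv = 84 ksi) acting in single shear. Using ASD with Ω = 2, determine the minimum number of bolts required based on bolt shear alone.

3 bolts

A_b = π·1.125²/4 = 0.994 in².
Per-bolt allowable strength R_n/Ω = 84 × 0.994 × 1 / 2 = 41.75 kips.
n ≥ 102 / 41.75 = 2.443 → use 3 bolts.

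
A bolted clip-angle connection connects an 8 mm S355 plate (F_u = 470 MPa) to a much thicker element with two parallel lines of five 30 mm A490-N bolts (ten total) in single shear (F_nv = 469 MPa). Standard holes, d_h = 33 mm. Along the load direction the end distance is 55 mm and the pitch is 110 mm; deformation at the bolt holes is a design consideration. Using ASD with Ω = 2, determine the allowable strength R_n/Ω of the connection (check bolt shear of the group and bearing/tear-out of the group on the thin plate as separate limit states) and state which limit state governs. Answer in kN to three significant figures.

1260 kN (bearing governs)

Bolt shear: A_b = π·30²/4 = 706.9 mm²; R_n = 469 × 706.9 × 10 × 1 / 1000 = 3315 kN → 3315 / 2 = 1660 kN.
Bearing (1.2 l_c t F_u ≤ 2.4 d t F_u): upper limit = 2.4·30·8·470 / 1000 = 270.7 kN.
  Edge l_c = 55 − 33/2 = 38.5 → r_n = 173.7 kN; interior l_c = 110 − 33 = 77 → r_n = 270.7 kN.
  R_n,bearing = 2·173.7 + 8·270.7 = 2513 kN → 2513 / 2 = 1260 kN.
Bearing governs: 1260 kN.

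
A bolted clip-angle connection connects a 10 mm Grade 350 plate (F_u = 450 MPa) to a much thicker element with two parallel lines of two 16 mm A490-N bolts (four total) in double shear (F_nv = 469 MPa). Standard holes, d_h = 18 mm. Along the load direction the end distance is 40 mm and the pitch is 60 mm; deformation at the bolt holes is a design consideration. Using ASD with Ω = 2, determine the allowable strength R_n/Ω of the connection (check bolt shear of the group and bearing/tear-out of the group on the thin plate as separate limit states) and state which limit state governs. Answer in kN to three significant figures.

340 kN (bearing governs)

Bolt shear: A_b = π·16²/4 = 201.1 mm²; R_n = 469 × 201.1 × 4 × 2 / 1000 = 754.4 kN → 754.4 / 2 = 377 kN.
Bearing (1.2 l_c t F_u ≤ 2.4 d t F_u): upper limit = 2.4·16·10·450 / 1000 = 172.8 kN.
  Edge l_c = 40 − 18/2 = 31 → r_n = 167.4 kN; interior l_c = 60 − 18 = 42 → r_n = 172.8 kN.
  R_n,bearing = 2·167.4 + 2·172.8 = 680.4 kN → 680.4 / 2 = 340 kN.
Bearing governs: 340 kN.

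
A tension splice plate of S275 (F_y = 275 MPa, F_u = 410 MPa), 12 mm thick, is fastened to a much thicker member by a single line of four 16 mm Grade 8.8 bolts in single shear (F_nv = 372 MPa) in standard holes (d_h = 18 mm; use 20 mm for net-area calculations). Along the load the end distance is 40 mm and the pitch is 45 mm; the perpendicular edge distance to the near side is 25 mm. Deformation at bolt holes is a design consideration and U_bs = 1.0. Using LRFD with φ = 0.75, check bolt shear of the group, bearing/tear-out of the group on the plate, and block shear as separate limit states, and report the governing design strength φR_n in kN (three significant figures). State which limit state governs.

Bolt shear: A_b = π·16²/4 = 201.1 mm²; R_n = 372 × 201.1 × 4 × 1 / 1000 = 299.2 kN → 0.75 × 299.2 = 224 kN.
Bearing: edge l_c = 31, r_n = 183 kN; interior l_c = 27, r_n = 159.4 kN; R_n = 183 + 3·159.4 = 661.2 kN → 496 kN.
Block shear: A_gv = 2100, A_nv = 1260, A_nt = 180 mm²; R_n = min(0.6F_uA_nv, 0.6F_yA_gv) + U_bs·F_u·A_nt = 383.8 kN → 288 kN.
Bolt shear governs: 224 kN.

224 kN (bolt shear governs)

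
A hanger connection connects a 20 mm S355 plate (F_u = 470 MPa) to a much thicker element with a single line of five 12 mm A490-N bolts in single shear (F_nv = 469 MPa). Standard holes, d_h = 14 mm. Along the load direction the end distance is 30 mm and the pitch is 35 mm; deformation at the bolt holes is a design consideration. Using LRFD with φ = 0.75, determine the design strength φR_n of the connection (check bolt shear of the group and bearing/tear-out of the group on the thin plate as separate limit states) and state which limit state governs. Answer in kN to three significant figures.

199 kN (bolt shear governs)

Bolt shear: A_b = π·12²/4 = 113.1 mm²; R_n = 469 × 113.1 × 5 × 1 / 1000 = 265.2 kN → 0.75 × 265.2 = 199 kN.
Bearing (1.2 l_c t F_u ≤ 2.4 d t F_u): upper limit = 2.4·12·20·470 / 1000 = 270.7 kN.
  Edge l_c = 30 − 14/2 = 23 → r_n = 259.4 kN; interior l_c = 35 − 14 = 21 → r_n = 236.9 kN.
  R_n,bearing = 1·259.4 + 4·236.9 = 1207 kN → 0.75 × 1207 = 905 kN.
Bolt shear governs: 199 kN.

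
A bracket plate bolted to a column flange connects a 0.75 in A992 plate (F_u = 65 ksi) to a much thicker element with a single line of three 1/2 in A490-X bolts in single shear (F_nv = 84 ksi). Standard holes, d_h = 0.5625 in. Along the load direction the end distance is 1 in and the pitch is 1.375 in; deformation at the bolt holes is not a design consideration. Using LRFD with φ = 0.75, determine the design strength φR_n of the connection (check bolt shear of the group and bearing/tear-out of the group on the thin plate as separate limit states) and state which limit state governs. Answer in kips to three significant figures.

37.1 kips (bolt shear governs)

Bolt shear: A_b = π·0.5²/4 = 0.1963 in²; R_n = 84 × 0.1963 × 3 × 1 = 49.48 kips → 0.75 × 49.48 = 37.1 kips.
Bearing (1.5 l_c t F_u ≤ 3.0 d t F_u): upper limit = 3.0·0.5·0.75·65 = 73.12 kips.
  Edge l_c = 1 − 0.5625/2 = 0.7188 → r_n = 52.56 kips; interior l_c = 1.375 − 0.5625 = 0.8125 → r_n = 59.41 kips.
  R_n,bearing = 1·52.56 + 2·59.41 = 171.4 kips → 0.75 × 171.4 = 129 kips.
Bolt shear governs: 37.1 kips.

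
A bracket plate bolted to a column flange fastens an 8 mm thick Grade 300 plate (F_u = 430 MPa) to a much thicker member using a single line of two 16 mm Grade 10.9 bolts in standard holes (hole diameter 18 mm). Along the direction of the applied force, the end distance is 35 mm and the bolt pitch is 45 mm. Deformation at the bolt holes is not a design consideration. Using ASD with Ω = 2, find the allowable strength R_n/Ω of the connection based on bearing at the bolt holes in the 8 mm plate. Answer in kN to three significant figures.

Per bolt r_n = 1.5 l_c t F_u ≤ 3.0 d t F_u; upper limit = 3.0 × 16 × 8 × 430 / 1000 = 165.1 kN.
Edge bolt: l_c = 35 − 18/2 = 26 mm → 1.5 × 26 × 8 × 430 / 1000 = 134.2 → r_n = 134.2 kN.
Interior bolts: l_c = 45 − 18 = 27 mm → 1.5 × 27 × 8 × 430 / 1000 = 139.3 → r_n = 139.3 kN.
R_n = 1 × 134.2 + 1 × 139.3 = 273.5 kN.
Allowable strength R_n/Ω = 273.5 / 2 = 137 kN.

137 kN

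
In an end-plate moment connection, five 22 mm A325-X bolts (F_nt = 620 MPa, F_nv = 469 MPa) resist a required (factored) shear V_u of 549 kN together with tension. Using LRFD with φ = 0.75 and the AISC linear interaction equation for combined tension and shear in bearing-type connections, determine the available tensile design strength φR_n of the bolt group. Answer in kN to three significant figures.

423 kN

A_b = π·22²/4 = 380.1 mm²; f_rv = 549 × 1000 / (5 × 380.1) = 288.8 MPa.
F'_nt = 1.3 F_nt − (F_nt / φF_nv) f_rv = 1.3·620 − (620/(0.75·469))·288.8 = 296.9 MPa, capped at F_nt → F'_nt = 296.9 MPa.
R_n = F'_nt · A_b · n = 296.9 × 380.1 × 5 / 1000 = 564.3 kN.
Design strength φR_n = 0.75 × 564.3 = 423 kN.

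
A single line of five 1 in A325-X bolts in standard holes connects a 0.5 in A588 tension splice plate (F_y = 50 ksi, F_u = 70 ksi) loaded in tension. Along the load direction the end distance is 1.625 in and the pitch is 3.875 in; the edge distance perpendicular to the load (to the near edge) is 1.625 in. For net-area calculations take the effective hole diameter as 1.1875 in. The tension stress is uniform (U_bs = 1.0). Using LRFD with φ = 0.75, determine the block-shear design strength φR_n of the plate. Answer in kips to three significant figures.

213 kips

Shear plane L_v = 1.625 + 4·3.875 = 17.12 in; A_gv = 17.12 × 0.5 = 8.562 in².
A_nv = (17.12 − 4.5·1.1875) × 0.5 = 5.891 in².
A_nt = (1.625 − 0.5·1.1875) × 0.5 = 0.5156 in².
0.6 F_u A_nv = 247.4 kips; 0.6 F_y A_gv = 256.9 kips → shear rupture governs the shear term.
R_n = 247.4 + 1.0 × 70 × 0.5156 = 283.5 kips.
Design strength φR_n = 0.75 × 283.5 = 213 kips.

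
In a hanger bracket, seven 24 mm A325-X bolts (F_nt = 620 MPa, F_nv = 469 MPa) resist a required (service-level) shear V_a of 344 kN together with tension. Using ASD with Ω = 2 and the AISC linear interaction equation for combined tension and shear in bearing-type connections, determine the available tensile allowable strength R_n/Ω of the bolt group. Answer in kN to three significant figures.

821 kN

A_b = π·24²/4 = 452.4 mm²; f_rv = 344 × 1000 / (7 × 452.4) = 108.6 MPa.
F'_nt = 1.3 F_nt − (Ω F_nt / F_nv) f_rv = 1.3·620 − (2·620/469)·108.6 = 518.8 MPa, capped at F_nt → F'_nt = 518.8 MPa.
R_n = F'_nt · A_b · n = 518.8 × 452.4 × 7 / 1000 = 1643 kN.
Allowable strength R_n/Ω = 1643 / 2 = 821 kN.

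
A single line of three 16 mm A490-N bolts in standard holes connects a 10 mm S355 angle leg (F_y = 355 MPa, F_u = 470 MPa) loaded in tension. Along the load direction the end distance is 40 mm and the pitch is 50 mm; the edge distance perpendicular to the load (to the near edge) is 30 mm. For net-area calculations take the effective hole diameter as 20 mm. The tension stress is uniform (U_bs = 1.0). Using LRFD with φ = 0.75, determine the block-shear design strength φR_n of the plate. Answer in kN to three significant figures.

Shear plane L_v = 40 + 2·50 = 140 mm; A_gv = 140 × 10 = 1400 mm².
A_nv = (140 − 2.5·20) × 10 = 900 mm².
A_nt = (30 − 0.5·20) × 10 = 200 mm².
0.6 F_u A_nv = 253.8 kN; 0.6 F_y A_gv = 298.2 kN → shear rupture governs the shear term.
R_n = 253.8 + 1.0 × 470 × 200 / 1000 = 347.8 kN.
Design strength φR_n = 0.75 × 347.8 = 261 kN.

261 kN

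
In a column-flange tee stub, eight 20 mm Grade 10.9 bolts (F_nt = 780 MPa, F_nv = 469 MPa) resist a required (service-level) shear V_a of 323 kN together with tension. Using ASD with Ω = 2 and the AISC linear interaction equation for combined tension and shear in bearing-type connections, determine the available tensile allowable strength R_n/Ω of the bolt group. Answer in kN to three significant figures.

A_b = π·20²/4 = 314.2 mm²; f_rv = 323 × 1000 / (8 × 314.2) = 128.5 MPa.
F'_nt = 1.3 F_nt − (Ω F_nt / F_nv) f_rv = 1.3·780 − (2·780/469)·128.5 = 586.5 MPa, capped at F_nt → F'_nt = 586.5 MPa.
R_n = F'_nt · A_b · n = 586.5 × 314.2 × 8 / 1000 = 1474 kN.
Allowable strength R_n/Ω = 1474 / 2 = 737 kN.

737 kN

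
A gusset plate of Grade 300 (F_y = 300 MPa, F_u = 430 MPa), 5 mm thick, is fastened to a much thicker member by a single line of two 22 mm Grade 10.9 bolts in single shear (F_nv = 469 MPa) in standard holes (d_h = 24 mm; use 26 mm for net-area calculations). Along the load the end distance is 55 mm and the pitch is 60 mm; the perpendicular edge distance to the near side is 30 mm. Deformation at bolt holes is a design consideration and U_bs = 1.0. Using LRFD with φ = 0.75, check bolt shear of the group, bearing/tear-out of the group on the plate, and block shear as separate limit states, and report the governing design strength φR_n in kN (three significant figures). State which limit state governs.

Bolt shear: A_b = π·22²/4 = 380.1 mm²; R_n = 469 × 380.1 × 2 × 1 / 1000 = 356.6 kN → 0.75 × 356.6 = 267 kN.
Bearing: edge l_c = 43, r_n = 110.9 kN; interior l_c = 36, r_n = 92.88 kN; R_n = 110.9 + 1·92.88 = 203.8 kN → 153 kN.
Block shear: A_gv = 575, A_nv = 380, A_nt = 85 mm²; R_n = min(0.6F_uA_nv, 0.6F_yA_gv) + U_bs·F_u·A_nt = 134.6 kN → 101 kN.
Block shear governs: 101 kN.

101 kN (block shear governs)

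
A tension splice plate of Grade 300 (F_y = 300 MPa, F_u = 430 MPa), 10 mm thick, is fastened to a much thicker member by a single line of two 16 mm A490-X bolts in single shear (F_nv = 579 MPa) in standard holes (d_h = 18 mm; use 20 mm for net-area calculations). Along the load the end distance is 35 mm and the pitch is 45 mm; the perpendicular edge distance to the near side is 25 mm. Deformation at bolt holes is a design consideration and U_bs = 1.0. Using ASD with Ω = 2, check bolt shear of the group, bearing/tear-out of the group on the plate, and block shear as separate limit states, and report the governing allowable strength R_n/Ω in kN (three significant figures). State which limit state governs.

96.8 kN (block shear governs)

Bolt shear: A_b = π·16²/4 = 201.1 mm²; R_n = 579 × 201.1 × 2 × 1 / 1000 = 232.8 kN → 232.8 / 2 = 116 kN.
Bearing: edge l_c = 26, r_n = 134.2 kN; interior l_c = 27, r_n = 139.3 kN; R_n = 134.2 + 1·139.3 = 273.5 kN → 137 kN.
Block shear: A_gv = 800, A_nv = 500, A_nt = 150 mm²; R_n = min(0.6F_uA_nv, 0.6F_yA_gv) + U_bs·F_u·A_nt = 193.5 kN → 96.8 kN.
Block shear governs: 96.8 kN.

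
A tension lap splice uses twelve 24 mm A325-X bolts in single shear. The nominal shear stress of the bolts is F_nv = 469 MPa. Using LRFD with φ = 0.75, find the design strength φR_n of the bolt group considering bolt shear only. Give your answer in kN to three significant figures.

1910 kN

A_b = π × 24² / 4 = 452.4 mm².
R_n = F_nv · A_b · n · n_s = 469 × 452.4 × 12 × 1 / 1000 = 2546 kN.
Design strength φR_n = 0.75 × 2546 = 1910 kN.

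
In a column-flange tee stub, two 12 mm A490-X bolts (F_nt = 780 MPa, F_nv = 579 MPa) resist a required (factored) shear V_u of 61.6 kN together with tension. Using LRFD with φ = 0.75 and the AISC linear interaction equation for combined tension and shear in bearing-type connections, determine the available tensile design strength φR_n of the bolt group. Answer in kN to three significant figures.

A_b = π·12²/4 = 113.1 mm²; f_rv = 61.6 × 1000 / (2 × 113.1) = 272.3 MPa.
F'_nt = 1.3 F_nt − (F_nt / φF_nv) f_rv = 1.3·780 − (780/(0.75·579))·272.3 = 524.8 MPa, capped at F_nt → F'_nt = 524.8 MPa.
R_n = F'_nt · A_b · n = 524.8 × 113.1 × 2 / 1000 = 118.7 kN.
Design strength φR_n = 0.75 × 118.7 = 89 kN.

89 kN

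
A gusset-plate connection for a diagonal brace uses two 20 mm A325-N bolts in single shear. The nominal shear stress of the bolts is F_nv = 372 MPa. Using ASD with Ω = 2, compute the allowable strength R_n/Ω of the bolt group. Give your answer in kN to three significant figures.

117 kN

A_b = π × 20² / 4 = 314.2 mm².
R_n = F_nv · A_b · n · n_s = 372 × 314.2 × 2 × 1 / 1000 = 233.7 kN.
Allowable strength R_n/Ω = 233.7 / 2 = 117 kN.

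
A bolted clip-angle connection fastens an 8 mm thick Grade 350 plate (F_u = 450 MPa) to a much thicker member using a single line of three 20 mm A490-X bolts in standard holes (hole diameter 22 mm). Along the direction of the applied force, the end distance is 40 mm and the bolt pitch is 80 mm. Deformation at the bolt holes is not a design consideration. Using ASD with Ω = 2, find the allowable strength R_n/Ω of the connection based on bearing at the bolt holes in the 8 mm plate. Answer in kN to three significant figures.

294 kN

Per bolt r_n = 1.5 l_c t F_u ≤ 3.0 d t F_u; upper limit = 3.0 × 20 × 8 × 450 / 1000 = 216 kN.
Edge bolt: l_c = 40 − 22/2 = 29 mm → 1.5 × 29 × 8 × 450 / 1000 = 156.6 → r_n = 156.6 kN.
Interior bolts: l_c = 80 − 22 = 58 mm → 1.5 × 58 × 8 × 450 / 1000 = 313.2 → r_n = 216 kN.
R_n = 1 × 156.6 + 2 × 216 = 588.6 kN.
Allowable strength R_n/Ω = 588.6 / 2 = 294 kN.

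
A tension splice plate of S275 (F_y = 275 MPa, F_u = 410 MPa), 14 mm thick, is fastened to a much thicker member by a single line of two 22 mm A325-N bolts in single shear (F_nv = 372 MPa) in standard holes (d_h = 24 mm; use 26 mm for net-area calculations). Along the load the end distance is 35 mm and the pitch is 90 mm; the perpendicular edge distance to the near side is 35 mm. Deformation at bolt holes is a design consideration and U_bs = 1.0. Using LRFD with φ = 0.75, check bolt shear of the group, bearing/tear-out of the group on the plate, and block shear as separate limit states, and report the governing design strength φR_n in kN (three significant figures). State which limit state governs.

Bolt shear: A_b = π·22²/4 = 380.1 mm²; R_n = 372 × 380.1 × 2 × 1 / 1000 = 282.8 kN → 0.75 × 282.8 = 212 kN.
Bearing: edge l_c = 23, r_n = 158.4 kN; interior l_c = 66, r_n = 303.1 kN; R_n = 158.4 + 1·303.1 = 461.5 kN → 346 kN.
Block shear: A_gv = 1750, A_nv = 1204, A_nt = 308 mm²; R_n = min(0.6F_uA_nv, 0.6F_yA_gv) + U_bs·F_u·A_nt = 415 kN → 311 kN.
Bolt shear governs: 212 kN.

212 kN (bolt shear governs)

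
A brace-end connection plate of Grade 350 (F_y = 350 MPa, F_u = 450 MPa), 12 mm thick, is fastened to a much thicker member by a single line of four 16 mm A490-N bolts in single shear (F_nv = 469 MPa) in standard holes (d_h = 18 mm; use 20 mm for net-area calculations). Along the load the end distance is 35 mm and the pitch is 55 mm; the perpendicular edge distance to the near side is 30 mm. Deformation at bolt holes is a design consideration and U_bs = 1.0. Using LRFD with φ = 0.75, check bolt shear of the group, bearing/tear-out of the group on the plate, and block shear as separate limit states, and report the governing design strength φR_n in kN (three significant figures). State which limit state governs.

283 kN (bolt shear governs)

Bolt shear: A_b = π·16²/4 = 201.1 mm²; R_n = 469 × 201.1 × 4 × 1 / 1000 = 377.2 kN → 0.75 × 377.2 = 283 kN.
Bearing: edge l_c = 26, r_n = 168.5 kN; interior l_c = 37, r_n = 207.4 kN; R_n = 168.5 + 3·207.4 = 790.6 kN → 593 kN.
Block shear: A_gv = 2400, A_nv = 1560, A_nt = 240 mm²; R_n = min(0.6F_uA_nv, 0.6F_yA_gv) + U_bs·F_u·A_nt = 529.2 kN → 397 kN.
Bolt shear governs: 283 kN.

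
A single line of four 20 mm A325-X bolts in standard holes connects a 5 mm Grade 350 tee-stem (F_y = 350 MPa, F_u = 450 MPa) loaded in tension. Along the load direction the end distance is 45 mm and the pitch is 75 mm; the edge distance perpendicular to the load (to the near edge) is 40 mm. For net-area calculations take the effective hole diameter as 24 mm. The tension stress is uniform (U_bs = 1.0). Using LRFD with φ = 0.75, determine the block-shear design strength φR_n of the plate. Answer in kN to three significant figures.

236 kN

Shear plane L_v = 45 + 3·75 = 270 mm; A_gv = 270 × 5 = 1350 mm².
A_nv = (270 − 3.5·24) × 5 = 930 mm².
A_nt = (40 − 0.5·24) × 5 = 140 mm².
0.6 F_u A_nv = 251.1 kN; 0.6 F_y A_gv = 283.5 kN → shear rupture governs the shear term.
R_n = 251.1 + 1.0 × 450 × 140 / 1000 = 314.1 kN.
Design strength φR_n = 0.75 × 314.1 = 236 kN.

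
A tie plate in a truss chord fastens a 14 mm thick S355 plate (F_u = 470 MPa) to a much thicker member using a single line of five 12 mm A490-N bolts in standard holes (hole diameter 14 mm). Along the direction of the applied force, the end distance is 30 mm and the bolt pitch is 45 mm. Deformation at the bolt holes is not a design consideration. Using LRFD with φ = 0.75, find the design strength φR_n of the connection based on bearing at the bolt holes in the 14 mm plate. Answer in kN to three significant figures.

Per bolt r_n = 1.5 l_c t F_u ≤ 3.0 d t F_u; upper limit = 3.0 × 12 × 14 × 470 / 1000 = 236.9 kN.
Edge bolt: l_c = 30 − 14/2 = 23 mm → 1.5 × 23 × 14 × 470 / 1000 = 227 → r_n = 227 kN.
Interior bolts: l_c = 45 − 14 = 31 mm → 1.5 × 31 × 14 × 470 / 1000 = 306 → r_n = 236.9 kN.
R_n = 1 × 227 + 4 × 236.9 = 1175 kN.
Design strength φR_n = 0.75 × 1175 = 881 kN.

881 kN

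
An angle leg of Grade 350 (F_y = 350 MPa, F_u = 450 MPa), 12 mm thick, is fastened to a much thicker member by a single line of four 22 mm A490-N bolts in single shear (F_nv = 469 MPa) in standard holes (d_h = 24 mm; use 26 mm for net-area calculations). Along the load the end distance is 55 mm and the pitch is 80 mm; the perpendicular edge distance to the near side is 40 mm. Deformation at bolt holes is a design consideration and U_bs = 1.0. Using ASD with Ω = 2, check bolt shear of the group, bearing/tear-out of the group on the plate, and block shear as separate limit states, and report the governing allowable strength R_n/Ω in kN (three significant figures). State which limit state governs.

Bolt shear: A_b = π·22²/4 = 380.1 mm²; R_n = 469 × 380.1 × 4 × 1 / 1000 = 713.1 kN → 713.1 / 2 = 357 kN.
Bearing: edge l_c = 43, r_n = 278.6 kN; interior l_c = 56, r_n = 285.1 kN; R_n = 278.6 + 3·285.1 = 1134 kN → 567 kN.
Block shear: A_gv = 3540, A_nv = 2448, A_nt = 324 mm²; R_n = min(0.6F_uA_nv, 0.6F_yA_gv) + U_bs·F_u·A_nt = 806.8 kN → 403 kN.
Bolt shear governs: 357 kN.

357 kN (bolt shear governs)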